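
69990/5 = 13998 = 13998.00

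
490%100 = 90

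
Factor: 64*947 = 2^6*947^1 = 60608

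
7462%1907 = 1741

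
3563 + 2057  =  5620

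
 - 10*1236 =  - 12360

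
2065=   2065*1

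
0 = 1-1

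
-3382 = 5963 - 9345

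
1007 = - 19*( - 53) 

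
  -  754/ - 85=754/85 = 8.87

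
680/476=10/7 = 1.43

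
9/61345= 9/61345 = 0.00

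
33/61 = 33/61 =0.54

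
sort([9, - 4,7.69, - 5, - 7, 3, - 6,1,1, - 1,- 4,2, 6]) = [ - 7, - 6, - 5, - 4, - 4, -1,1, 1,2,3,6,  7.69, 9]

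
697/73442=697/73442 = 0.01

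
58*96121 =5575018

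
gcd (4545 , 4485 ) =15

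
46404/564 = 3867/47  =  82.28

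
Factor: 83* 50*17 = 2^1*5^2*17^1*83^1 = 70550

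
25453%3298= 2367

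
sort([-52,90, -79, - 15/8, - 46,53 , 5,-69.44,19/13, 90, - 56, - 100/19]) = [ - 79,-69.44, - 56, - 52, - 46, - 100/19, - 15/8, 19/13,5, 53,90,90 ]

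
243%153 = 90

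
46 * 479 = 22034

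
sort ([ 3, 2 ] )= [2, 3 ] 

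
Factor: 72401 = 7^1*10343^1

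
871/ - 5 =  - 871/5 = -  174.20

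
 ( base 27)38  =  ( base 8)131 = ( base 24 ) 3h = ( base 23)3K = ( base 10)89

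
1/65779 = 1/65779  =  0.00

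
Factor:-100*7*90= - 2^3*3^2*5^3* 7^1= - 63000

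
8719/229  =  8719/229 = 38.07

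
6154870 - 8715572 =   -  2560702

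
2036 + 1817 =3853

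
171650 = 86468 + 85182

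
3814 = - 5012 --8826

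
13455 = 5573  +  7882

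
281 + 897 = 1178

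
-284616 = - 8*35577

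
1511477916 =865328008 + 646149908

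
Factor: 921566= 2^1*197^1*2339^1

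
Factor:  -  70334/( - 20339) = 2^1*23^1*43^( - 2 )*139^1 = 6394/1849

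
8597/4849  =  8597/4849  =  1.77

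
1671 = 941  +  730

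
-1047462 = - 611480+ - 435982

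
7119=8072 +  -953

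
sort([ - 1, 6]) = [ - 1, 6 ] 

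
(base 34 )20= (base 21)35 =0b1000100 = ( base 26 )2G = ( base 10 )68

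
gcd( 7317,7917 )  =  3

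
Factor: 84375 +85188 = 3^1* 29^1*1949^1 = 169563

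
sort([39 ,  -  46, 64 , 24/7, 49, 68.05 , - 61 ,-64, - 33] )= [ - 64,  -  61,  -  46, - 33,24/7, 39, 49,64,68.05 ]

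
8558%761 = 187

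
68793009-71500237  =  -2707228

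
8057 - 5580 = 2477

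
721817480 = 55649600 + 666167880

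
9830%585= 470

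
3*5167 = 15501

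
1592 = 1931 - 339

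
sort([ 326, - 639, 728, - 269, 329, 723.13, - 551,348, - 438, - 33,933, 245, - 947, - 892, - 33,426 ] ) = [ - 947, - 892, - 639, - 551, - 438, - 269, - 33, - 33, 245, 326, 329,348,426,723.13,  728,933 ] 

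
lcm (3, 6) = 6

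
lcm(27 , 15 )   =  135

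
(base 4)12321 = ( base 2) 110111001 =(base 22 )k1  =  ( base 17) 18g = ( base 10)441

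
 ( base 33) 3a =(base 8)155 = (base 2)1101101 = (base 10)109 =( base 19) 5e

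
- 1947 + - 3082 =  -5029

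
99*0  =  0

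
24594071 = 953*25807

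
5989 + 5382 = 11371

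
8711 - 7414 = 1297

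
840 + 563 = 1403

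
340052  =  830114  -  490062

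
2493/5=2493/5 = 498.60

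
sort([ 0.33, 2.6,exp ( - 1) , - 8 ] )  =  [  -  8,0.33, exp( - 1 ), 2.6] 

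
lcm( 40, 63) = 2520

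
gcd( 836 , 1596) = 76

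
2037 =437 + 1600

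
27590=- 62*( - 445)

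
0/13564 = 0 = 0.00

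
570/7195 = 114/1439=0.08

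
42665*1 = 42665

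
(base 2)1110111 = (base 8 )167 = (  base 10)119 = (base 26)4F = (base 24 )4N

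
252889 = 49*5161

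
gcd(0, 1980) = 1980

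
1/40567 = 1/40567 =0.00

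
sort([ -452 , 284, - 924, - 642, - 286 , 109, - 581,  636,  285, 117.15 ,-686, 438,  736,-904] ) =[-924, - 904 ,-686,-642, - 581,-452, - 286, 109 , 117.15,284, 285, 438,  636 , 736]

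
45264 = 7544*6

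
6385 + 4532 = 10917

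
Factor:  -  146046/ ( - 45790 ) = 3^1*5^ ( -1 ) * 19^( - 1)*101^1 = 303/95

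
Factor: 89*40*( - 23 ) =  - 2^3 * 5^1* 23^1*89^1 = - 81880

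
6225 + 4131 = 10356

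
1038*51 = 52938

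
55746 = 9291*6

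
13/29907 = 13/29907 = 0.00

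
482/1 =482 = 482.00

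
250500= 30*8350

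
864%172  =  4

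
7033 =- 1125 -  - 8158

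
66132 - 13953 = 52179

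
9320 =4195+5125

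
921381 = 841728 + 79653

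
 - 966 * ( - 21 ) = 20286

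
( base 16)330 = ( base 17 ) 2e0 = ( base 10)816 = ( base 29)S4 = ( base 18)296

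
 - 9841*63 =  - 619983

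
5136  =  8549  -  3413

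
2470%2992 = 2470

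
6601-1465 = 5136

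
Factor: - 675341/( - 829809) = 3^ (-2)*137^( -1)*673^(  -  1)*675341^1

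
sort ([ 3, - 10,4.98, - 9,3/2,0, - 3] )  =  [-10, - 9, -3 , 0,3/2,3, 4.98 ] 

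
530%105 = 5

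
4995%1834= 1327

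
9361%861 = 751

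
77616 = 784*99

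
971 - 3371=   -  2400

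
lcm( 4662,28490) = 256410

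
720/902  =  360/451 = 0.80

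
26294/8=3286 + 3/4 = 3286.75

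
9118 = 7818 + 1300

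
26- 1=25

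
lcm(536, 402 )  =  1608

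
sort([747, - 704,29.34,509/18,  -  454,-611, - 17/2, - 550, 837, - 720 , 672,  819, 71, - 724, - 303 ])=[ - 724,-720, - 704,-611, - 550, -454,  -  303,  -  17/2,509/18, 29.34,71,672, 747, 819,837]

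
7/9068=7/9068=0.00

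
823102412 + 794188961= 1617291373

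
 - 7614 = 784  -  8398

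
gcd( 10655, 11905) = 5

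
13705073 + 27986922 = 41691995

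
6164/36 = 171+2/9 =171.22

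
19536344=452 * 43222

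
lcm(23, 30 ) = 690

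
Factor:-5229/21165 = -21/85 = - 3^1 * 5^( - 1)*7^1*17^( - 1) 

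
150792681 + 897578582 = 1048371263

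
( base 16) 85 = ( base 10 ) 133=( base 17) 7e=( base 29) 4H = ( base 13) A3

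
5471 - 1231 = 4240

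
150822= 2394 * 63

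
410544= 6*68424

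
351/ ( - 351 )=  - 1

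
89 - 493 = -404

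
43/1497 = 43/1497 = 0.03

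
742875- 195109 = 547766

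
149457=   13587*11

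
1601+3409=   5010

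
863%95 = 8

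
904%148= 16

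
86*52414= 4507604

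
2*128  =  256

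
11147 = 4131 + 7016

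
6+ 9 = 15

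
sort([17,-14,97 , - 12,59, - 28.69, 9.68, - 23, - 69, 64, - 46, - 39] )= [ - 69, - 46, - 39, - 28.69 ,-23, - 14, - 12, 9.68 , 17 , 59, 64,97 ]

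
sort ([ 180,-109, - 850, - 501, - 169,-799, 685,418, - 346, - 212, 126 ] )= [-850 , - 799, -501,-346,-212, - 169, -109,126, 180,418,685] 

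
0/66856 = 0 = 0.00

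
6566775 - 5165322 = 1401453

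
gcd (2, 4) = 2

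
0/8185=0 = 0.00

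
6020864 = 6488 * 928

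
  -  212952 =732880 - 945832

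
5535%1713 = 396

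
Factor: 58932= 2^2*3^2*1637^1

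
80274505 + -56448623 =23825882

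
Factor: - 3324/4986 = - 2/3= -2^1*3^ ( - 1) 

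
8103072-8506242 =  - 403170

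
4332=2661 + 1671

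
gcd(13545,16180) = 5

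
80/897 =80/897 = 0.09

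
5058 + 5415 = 10473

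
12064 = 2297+9767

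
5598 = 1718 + 3880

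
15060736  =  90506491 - 75445755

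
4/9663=4/9663 = 0.00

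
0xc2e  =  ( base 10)3118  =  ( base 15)DCD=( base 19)8C2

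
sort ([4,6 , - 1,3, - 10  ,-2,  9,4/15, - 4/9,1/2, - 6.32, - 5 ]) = [ - 10, - 6.32,-5,-2,  -  1, - 4/9,4/15, 1/2,3, 4,6,9] 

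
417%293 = 124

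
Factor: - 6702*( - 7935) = 2^1*3^2*5^1*23^2*1117^1=   53180370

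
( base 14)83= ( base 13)8b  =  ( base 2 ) 1110011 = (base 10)115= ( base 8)163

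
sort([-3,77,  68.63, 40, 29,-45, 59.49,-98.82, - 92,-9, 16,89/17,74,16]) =[ - 98.82, - 92,-45,-9, - 3 , 89/17,16,16, 29, 40,59.49, 68.63,74 , 77]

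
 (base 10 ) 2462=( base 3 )10101012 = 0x99e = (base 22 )51k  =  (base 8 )4636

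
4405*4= 17620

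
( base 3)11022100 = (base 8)6105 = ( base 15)de6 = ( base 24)5al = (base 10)3141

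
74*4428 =327672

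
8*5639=45112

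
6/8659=6/8659 = 0.00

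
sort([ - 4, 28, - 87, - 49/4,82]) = [ - 87,-49/4, - 4,28, 82 ]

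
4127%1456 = 1215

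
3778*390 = 1473420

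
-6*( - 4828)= 28968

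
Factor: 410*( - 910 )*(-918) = 2^3*3^3 *5^2 * 7^1*13^1*17^1*41^1 = 342505800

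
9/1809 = 1/201 = 0.00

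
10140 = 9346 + 794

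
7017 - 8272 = -1255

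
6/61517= 6/61517 = 0.00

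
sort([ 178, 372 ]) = [ 178,372 ]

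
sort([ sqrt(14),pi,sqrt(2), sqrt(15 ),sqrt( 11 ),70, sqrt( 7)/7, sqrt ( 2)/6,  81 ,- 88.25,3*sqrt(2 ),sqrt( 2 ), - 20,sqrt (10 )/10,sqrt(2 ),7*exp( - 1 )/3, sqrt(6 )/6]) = [ - 88.25, - 20,sqrt(2)/6,sqrt(10)/10,sqrt(7 ) /7, sqrt(6 )/6, 7* exp( - 1)/3, sqrt(2 ), sqrt(2 ),sqrt(2 ),pi,  sqrt(11 ),sqrt(14 ),sqrt(15), 3*sqrt( 2),  70, 81 ] 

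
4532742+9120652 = 13653394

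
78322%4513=1601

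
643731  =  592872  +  50859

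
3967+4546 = 8513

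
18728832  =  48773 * 384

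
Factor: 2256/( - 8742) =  - 8/31  =  - 2^3*31^(  -  1 )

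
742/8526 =53/609 = 0.09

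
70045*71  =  4973195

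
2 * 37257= 74514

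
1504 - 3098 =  - 1594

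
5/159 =5/159 = 0.03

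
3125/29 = 3125/29 = 107.76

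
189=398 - 209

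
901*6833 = 6156533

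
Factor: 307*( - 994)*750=-2^2* 3^1*5^3*7^1*71^1*307^1 = - 228868500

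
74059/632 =74059/632 = 117.18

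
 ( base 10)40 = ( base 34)16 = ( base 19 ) 22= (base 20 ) 20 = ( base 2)101000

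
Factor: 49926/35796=53/38 =2^( - 1)*19^( - 1)*53^1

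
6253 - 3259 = 2994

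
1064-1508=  - 444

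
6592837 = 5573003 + 1019834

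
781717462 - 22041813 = 759675649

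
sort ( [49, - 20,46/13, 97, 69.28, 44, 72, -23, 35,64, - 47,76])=[  -  47, - 23,  -  20,46/13, 35,44,  49,64,69.28,72, 76,97] 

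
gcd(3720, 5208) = 744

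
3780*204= 771120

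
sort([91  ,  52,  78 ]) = [52, 78, 91]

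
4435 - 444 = 3991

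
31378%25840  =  5538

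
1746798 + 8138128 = 9884926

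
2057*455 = 935935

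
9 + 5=14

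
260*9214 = 2395640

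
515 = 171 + 344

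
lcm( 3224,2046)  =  106392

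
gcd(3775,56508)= 1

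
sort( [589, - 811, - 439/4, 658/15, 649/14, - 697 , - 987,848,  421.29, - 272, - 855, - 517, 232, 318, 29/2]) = [-987, - 855,-811, - 697, - 517, - 272,  -  439/4, 29/2, 658/15,649/14, 232,318, 421.29, 589, 848 ]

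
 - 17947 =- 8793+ - 9154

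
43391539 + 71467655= 114859194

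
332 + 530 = 862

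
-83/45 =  - 2 + 7/45 = -1.84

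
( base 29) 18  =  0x25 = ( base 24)1D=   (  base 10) 37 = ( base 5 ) 122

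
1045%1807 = 1045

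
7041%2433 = 2175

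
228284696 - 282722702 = -54438006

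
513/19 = 27 = 27.00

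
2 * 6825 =13650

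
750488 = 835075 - 84587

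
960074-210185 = 749889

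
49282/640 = 77 + 1/320 = 77.00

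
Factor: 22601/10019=97/43 = 43^ ( - 1) * 97^1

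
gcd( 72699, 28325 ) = 11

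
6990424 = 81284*86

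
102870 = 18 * 5715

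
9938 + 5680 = 15618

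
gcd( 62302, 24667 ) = 1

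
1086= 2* 543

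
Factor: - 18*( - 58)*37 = 2^2*3^2*29^1*37^1 = 38628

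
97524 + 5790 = 103314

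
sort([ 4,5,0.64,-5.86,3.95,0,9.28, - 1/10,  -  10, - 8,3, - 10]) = [ - 10,- 10, - 8, - 5.86, - 1/10,0,0.64, 3,3.95, 4,5, 9.28] 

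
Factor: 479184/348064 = 2^( - 1)*3^1*67^1*73^( - 1) = 201/146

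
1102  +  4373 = 5475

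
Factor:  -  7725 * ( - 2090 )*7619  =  2^1*3^1*5^3*11^1*19^2*103^1*401^1  =  123010659750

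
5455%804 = 631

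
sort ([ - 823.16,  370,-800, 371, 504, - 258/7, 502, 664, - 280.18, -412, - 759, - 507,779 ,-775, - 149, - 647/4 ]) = [ - 823.16 , - 800, - 775,-759, - 507, - 412,  -  280.18, - 647/4,- 149, - 258/7,370,371, 502,504, 664, 779 ]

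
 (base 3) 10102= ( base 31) 2U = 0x5C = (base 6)232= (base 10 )92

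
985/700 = 1 + 57/140 = 1.41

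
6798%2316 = 2166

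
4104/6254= 2052/3127 = 0.66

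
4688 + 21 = 4709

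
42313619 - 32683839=9629780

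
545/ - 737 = -545/737 =- 0.74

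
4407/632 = 4407/632 = 6.97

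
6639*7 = 46473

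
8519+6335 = 14854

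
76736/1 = 76736 = 76736.00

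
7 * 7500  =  52500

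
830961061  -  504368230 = 326592831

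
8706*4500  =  39177000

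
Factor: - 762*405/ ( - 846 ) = 3^3*5^1*47^( - 1)*127^1 = 17145/47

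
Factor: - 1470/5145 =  - 2/7 = - 2^1*7^( - 1) 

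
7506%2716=2074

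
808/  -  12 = -68 + 2/3 = -67.33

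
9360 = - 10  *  ( - 936) 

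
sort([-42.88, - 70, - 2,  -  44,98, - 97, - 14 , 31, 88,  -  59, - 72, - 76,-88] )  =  [-97, - 88, - 76, - 72, - 70, - 59, - 44, - 42.88, - 14, - 2,  31,88,98 ]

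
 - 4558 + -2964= - 7522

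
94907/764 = 94907/764 = 124.22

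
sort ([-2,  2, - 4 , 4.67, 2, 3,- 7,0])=[ - 7, - 4, - 2,0, 2, 2,3, 4.67 ] 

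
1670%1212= 458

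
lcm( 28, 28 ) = 28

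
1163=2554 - 1391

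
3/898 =3/898 = 0.00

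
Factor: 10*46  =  2^2*5^1*23^1 = 460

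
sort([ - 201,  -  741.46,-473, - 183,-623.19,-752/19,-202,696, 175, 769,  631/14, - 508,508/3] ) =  [-741.46,-623.19, -508,-473, - 202,-201,-183, - 752/19,631/14, 508/3, 175,696, 769]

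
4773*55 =262515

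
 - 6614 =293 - 6907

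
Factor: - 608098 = - 2^1*304049^1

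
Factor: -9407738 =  - 2^1*67^1*70207^1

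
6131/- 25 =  - 246 + 19/25 =- 245.24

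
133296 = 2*66648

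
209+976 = 1185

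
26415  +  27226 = 53641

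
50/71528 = 25/35764 = 0.00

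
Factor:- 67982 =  - 2^1*19^1*1789^1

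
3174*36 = 114264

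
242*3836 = 928312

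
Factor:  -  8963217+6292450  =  -11^1*242797^1 = - 2670767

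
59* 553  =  32627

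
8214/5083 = 8214/5083 = 1.62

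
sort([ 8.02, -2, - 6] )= [ - 6, - 2,8.02 ]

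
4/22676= 1/5669 = 0.00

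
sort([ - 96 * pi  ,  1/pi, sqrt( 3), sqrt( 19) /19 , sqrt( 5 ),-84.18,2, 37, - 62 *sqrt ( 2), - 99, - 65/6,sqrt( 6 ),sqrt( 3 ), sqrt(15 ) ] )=[ - 96*pi,-99,-62  *sqrt( 2) , - 84.18, - 65/6 , sqrt( 19)/19,1/pi,sqrt( 3), sqrt ( 3),2  ,  sqrt(5), sqrt( 6),sqrt( 15 ),37] 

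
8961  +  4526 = 13487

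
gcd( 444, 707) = 1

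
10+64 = 74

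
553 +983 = 1536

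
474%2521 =474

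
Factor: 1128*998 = 1125744=2^4 * 3^1 * 47^1 * 499^1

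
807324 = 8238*98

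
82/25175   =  82/25175= 0.00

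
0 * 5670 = 0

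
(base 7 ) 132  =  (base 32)28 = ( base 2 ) 1001000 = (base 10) 72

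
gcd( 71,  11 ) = 1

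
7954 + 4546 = 12500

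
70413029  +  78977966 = 149390995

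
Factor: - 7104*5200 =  - 2^10* 3^1*5^2*13^1*37^1 =- 36940800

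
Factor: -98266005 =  - 3^2* 5^1 * 19^2*23^1*263^1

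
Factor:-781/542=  - 2^( - 1)*11^1 * 71^1*271^(  -  1) 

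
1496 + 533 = 2029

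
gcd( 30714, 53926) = 2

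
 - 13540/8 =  - 1693 + 1/2 = - 1692.50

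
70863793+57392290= 128256083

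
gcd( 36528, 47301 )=3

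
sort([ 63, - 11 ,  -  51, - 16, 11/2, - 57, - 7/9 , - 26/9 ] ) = [- 57, - 51,  -  16, - 11 , - 26/9,  -  7/9, 11/2,63]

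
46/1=46 = 46.00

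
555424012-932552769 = -377128757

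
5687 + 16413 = 22100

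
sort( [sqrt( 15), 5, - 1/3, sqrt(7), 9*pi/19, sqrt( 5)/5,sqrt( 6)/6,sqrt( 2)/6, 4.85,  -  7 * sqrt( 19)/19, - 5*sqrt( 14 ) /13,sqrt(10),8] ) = [ - 7 * sqrt ( 19)/19 , - 5*sqrt(14)/13, - 1/3, sqrt(2)/6,sqrt (6)/6, sqrt( 5)/5,9*pi/19,sqrt( 7),sqrt(10),sqrt( 15),4.85,5,8]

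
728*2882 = 2098096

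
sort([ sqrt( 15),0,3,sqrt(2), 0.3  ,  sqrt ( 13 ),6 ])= [ 0, 0.3, sqrt(2), 3,sqrt ( 13), sqrt(15), 6] 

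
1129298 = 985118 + 144180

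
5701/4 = 1425 + 1/4 = 1425.25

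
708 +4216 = 4924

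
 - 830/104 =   -  415/52 = -7.98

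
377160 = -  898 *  ( -420 ) 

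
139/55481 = 139/55481 = 0.00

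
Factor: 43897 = 7^1*6271^1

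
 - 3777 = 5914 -9691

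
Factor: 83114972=2^2*17^1*1222279^1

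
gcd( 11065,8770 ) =5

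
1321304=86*15364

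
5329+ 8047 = 13376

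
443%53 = 19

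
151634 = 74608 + 77026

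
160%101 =59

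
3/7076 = 3/7076 = 0.00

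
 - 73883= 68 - 73951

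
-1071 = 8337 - 9408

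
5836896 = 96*60801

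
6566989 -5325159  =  1241830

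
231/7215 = 77/2405 = 0.03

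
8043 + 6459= 14502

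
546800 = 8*68350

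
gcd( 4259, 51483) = 1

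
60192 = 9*6688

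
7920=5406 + 2514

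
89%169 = 89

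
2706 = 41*66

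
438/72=6 + 1/12 =6.08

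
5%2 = 1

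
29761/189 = 157 + 88/189 = 157.47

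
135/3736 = 135/3736 = 0.04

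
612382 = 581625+30757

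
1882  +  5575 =7457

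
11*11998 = 131978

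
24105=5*4821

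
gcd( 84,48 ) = 12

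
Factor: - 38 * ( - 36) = 1368 = 2^3*3^2*19^1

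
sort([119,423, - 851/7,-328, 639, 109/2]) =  [ - 328, - 851/7, 109/2,119, 423,639 ] 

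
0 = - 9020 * 0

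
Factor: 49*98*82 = 393764 = 2^2*7^4*41^1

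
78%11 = 1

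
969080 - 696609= 272471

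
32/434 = 16/217 = 0.07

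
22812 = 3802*6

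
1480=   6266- 4786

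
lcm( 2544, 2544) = 2544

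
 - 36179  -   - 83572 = 47393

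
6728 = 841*8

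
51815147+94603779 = 146418926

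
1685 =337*5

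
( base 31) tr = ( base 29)12R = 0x39E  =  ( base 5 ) 12201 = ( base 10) 926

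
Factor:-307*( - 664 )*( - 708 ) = - 2^5*3^1*59^1*83^1*307^1  =  - 144324384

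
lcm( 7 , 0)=0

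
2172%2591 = 2172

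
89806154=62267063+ 27539091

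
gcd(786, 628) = 2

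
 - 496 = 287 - 783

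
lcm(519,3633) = 3633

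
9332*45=419940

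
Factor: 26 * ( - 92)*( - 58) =138736 = 2^4 * 13^1*23^1*29^1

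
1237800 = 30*41260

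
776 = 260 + 516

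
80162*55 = 4408910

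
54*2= 108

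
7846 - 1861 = 5985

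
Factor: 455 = 5^1 *7^1 * 13^1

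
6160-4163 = 1997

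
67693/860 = 78+613/860 = 78.71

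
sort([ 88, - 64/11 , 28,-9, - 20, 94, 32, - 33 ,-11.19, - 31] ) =[  -  33,-31,-20 ,-11.19, - 9,-64/11,28,32,  88 , 94 ] 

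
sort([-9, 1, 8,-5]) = [ - 9, - 5, 1, 8] 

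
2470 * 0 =0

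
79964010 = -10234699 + 90198709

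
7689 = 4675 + 3014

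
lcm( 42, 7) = 42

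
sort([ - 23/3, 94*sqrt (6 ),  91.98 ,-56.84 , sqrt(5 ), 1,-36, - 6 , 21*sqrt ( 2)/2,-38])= [ -56.84, - 38, - 36, - 23/3, - 6, 1,  sqrt (5) , 21*sqrt( 2)/2,91.98,94*sqrt( 6)] 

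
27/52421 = 27/52421 =0.00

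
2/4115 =2/4115 = 0.00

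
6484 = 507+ 5977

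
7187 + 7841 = 15028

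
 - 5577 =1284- 6861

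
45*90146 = 4056570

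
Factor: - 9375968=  - 2^5*7^1 * 19^1*2203^1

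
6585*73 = 480705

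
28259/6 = 28259/6 = 4709.83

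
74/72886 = 37/36443 = 0.00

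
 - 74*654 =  - 48396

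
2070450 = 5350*387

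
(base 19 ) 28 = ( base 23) 20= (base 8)56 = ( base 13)37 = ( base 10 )46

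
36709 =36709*1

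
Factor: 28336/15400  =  46/25 = 2^1 * 5^ (-2 )*23^1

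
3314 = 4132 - 818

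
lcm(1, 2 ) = 2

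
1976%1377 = 599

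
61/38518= 61/38518 = 0.00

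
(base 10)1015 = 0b1111110111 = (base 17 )38C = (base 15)47A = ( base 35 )t0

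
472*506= 238832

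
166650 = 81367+85283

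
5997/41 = 5997/41 = 146.27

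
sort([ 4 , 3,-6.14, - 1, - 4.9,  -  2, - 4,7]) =[ - 6.14,  -  4.9, - 4, - 2, -1 , 3,4,7 ]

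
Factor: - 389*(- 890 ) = 346210 = 2^1*5^1 * 89^1*389^1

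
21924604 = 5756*3809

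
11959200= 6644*1800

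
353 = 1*353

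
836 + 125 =961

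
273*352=96096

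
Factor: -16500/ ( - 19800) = 2^( - 1)*3^(- 1 ) * 5^1 = 5/6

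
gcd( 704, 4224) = 704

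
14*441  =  6174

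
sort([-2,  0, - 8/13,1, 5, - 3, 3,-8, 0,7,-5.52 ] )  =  [-8,-5.52, - 3 , -2, - 8/13,0,0, 1,  3, 5, 7 ]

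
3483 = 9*387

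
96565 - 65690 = 30875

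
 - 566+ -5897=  -6463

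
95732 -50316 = 45416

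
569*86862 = 49424478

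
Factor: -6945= - 3^1*5^1*463^1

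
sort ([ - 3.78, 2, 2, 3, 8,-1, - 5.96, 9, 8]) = [ - 5.96,-3.78, - 1 , 2,  2,  3,8, 8,9 ] 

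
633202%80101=72495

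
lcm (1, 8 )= 8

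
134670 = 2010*67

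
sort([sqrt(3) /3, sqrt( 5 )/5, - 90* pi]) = [- 90 * pi, sqrt( 5)/5 , sqrt ( 3)/3]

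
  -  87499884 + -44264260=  - 131764144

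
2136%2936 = 2136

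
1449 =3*483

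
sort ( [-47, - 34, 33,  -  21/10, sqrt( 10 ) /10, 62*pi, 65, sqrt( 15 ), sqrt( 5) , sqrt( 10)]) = [ - 47,  -  34, - 21/10, sqrt( 10) /10, sqrt(5 ) , sqrt( 10), sqrt(15), 33, 65, 62*pi]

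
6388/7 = 6388/7 = 912.57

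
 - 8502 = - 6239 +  - 2263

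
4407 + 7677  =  12084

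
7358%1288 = 918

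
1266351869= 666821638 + 599530231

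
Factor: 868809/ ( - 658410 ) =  - 2^( - 1 )*5^( - 1)*17^ ( - 1)*1291^( - 1 )*289603^1 =-289603/219470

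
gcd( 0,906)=906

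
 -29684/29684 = -1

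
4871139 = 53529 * 91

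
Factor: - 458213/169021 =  - 469/173 = - 7^1*67^1*173^(  -  1) 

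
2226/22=101 + 2/11  =  101.18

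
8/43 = 8/43 =0.19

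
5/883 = 5/883 = 0.01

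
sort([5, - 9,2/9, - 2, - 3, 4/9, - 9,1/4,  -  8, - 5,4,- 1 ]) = [ - 9,  -  9, - 8, - 5,  -  3, - 2,-1, 2/9,1/4, 4/9,4,  5] 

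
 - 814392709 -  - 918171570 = 103778861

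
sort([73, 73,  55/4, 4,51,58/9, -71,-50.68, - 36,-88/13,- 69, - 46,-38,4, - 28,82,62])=[ - 71,-69, - 50.68, - 46, - 38, - 36,-28, - 88/13,  4,  4,58/9,55/4, 51, 62,73, 73 , 82 ] 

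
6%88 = 6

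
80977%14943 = 6262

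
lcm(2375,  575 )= 54625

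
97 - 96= 1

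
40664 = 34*1196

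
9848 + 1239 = 11087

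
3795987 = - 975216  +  4771203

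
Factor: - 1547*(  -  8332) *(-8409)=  - 108388680036 = - 2^2  *  3^1*7^1 * 13^1*17^1*2083^1*2803^1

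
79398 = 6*13233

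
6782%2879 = 1024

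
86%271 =86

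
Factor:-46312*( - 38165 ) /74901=1767497480/74901 = 2^3*3^ ( - 1 )*5^1*7^1 * 17^1*449^1 * 827^1*24967^(-1) 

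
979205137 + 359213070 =1338418207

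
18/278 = 9/139 = 0.06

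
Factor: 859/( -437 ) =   -  19^ (- 1)*23^( - 1)*859^1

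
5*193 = 965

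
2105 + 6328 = 8433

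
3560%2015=1545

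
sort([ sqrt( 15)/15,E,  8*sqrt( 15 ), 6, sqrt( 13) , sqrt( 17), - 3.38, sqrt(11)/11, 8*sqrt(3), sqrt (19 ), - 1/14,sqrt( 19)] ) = [-3.38 , - 1/14,sqrt( 15 ) /15, sqrt( 11 ) /11 , E,sqrt( 13 ),sqrt( 17), sqrt ( 19), sqrt( 19 ), 6 , 8*sqrt( 3),8 * sqrt(15)]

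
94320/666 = 5240/37=141.62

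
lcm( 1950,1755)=17550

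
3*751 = 2253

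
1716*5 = 8580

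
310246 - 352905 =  - 42659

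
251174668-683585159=-432410491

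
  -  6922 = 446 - 7368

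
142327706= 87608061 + 54719645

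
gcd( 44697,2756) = 1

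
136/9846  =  68/4923 = 0.01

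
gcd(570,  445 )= 5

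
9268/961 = 9268/961 = 9.64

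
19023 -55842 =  - 36819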